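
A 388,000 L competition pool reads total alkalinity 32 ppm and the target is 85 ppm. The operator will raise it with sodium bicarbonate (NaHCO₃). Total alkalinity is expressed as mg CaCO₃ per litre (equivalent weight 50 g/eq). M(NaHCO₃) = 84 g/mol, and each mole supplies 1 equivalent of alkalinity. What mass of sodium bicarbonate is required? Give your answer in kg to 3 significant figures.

34.5 kg

Alkalinity to add: (85 − 32) = 53 mg/L as CaCO₃ × 388,000 L = 20,560 g as CaCO₃.
Equivalents: 20,560 g ÷ 50 g/eq = 411.3 eq.
NaHCO₃ supplies 1 eq per mole → 411.3 mol.
Mass: 411.3 mol × 84 g/mol = 34,550 g.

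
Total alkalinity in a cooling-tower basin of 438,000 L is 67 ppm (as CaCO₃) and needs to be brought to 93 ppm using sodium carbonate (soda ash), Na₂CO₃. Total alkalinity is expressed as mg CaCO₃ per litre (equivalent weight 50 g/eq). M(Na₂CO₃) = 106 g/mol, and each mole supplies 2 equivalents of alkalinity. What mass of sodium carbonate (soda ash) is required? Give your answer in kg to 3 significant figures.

12.1 kg

Alkalinity to add: (93 − 67) = 26 mg/L as CaCO₃ × 438,000 L = 11,390 g as CaCO₃.
Equivalents: 11,390 g ÷ 50 g/eq = 227.8 eq.
Each mole of Na₂CO₃ supplies 2 eq, so 227.8 / 2 = 113.9 mol.
Mass: 113.9 mol × 106 g/mol = 12,070 g.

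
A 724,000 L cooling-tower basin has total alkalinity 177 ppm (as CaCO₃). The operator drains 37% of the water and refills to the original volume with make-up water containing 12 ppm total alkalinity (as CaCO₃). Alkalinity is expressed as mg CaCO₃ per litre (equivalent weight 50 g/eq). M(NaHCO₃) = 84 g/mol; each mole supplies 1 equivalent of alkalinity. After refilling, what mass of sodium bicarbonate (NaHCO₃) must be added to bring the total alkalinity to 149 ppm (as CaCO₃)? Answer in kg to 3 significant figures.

40.2 kg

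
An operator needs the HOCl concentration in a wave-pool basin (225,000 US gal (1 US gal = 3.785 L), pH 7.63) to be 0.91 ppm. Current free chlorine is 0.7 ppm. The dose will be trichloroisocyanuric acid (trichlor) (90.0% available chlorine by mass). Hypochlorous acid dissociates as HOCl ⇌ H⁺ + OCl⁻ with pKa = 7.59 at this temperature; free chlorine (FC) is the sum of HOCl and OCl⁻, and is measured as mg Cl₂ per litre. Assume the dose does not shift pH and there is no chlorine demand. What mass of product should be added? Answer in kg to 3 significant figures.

Volume: 225,000 US gal × 3.785 L/gal = 851,625 L.
[OCl⁻]/[HOCl] = 10^(pH − pKa) = 10^(7.63 − 7.59) = 1.096; fraction as HOCl = 1/(1 + 1.096) = 0.477.
Free chlorine required for 0.91 ppm HOCl: 0.91 / 0.477 = 1.908 ppm.
FC to add: 1.908 − 0.7 = 1.208 mg/L as Cl₂.
Cl₂ equivalent: 1.208 mg/L × 851,625 L = 1029 g.
Product at 90.0% available Cl: 1029 / 0.9 = 1143 g.

1.14 kg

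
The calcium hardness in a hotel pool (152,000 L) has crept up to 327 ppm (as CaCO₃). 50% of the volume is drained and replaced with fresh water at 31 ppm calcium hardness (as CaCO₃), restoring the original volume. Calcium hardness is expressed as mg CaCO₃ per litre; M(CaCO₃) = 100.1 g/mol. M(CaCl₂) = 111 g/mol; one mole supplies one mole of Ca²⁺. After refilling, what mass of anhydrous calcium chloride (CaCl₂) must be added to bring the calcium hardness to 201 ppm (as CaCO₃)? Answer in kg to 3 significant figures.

After draining 50% and refilling: 327 × 0.50 + 31 × 0.50 = 179 ppm.
Deficit to target: 201 − 179 = 22 mg/L.
As CaCO₃: 22 mg/L × 152,000 L = 3344 g; ÷ 100.1 = 33.41 mol Ca²⁺.
Mass: 33.41 × 111 = 3708 g.

3.71 kg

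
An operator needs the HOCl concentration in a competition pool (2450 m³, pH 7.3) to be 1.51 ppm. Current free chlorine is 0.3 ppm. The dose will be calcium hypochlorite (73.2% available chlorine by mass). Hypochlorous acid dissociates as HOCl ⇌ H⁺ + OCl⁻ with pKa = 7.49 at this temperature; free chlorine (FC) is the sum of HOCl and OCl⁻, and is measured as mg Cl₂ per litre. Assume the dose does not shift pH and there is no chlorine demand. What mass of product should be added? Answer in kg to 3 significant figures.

Volume: 2450 m³ = 2,450,000 L.
[OCl⁻]/[HOCl] = 10^(pH − pKa) = 10^(7.3 − 7.49) = 0.6457; fraction as HOCl = 1/(1 + 0.6457) = 0.6077.
Free chlorine required for 1.51 ppm HOCl: 1.51 / 0.6077 = 2.485 ppm.
FC to add: 2.485 − 0.3 = 2.185 mg/L as Cl₂.
Cl₂ equivalent: 2.185 mg/L × 2,450,000 L = 5353 g.
Product at 73.2% available Cl: 5353 / 0.732 = 7313 g.

7.31 kg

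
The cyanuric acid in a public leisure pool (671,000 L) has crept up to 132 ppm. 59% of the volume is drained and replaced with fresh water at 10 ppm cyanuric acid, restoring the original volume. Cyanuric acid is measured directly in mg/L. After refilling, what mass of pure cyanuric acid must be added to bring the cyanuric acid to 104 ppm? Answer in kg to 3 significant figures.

After draining 59% and refilling: 132 × 0.41 + 10 × 0.59 = 60.02 ppm.
Deficit to target: 104 − 60.02 = 43.98 mg/L.
Mass: 43.98 mg/L × 671,000 L = 29,510 g cyanuric acid.

29.5 kg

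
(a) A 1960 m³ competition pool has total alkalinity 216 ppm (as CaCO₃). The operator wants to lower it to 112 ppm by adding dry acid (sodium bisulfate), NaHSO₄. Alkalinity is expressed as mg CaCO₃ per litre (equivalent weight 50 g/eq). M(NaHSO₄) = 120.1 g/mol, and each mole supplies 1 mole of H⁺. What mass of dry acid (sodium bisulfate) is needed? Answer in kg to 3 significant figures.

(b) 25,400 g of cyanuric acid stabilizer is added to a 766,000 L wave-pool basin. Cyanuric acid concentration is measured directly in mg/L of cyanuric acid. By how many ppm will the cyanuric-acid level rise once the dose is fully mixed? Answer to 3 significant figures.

(a) Volume: 1960 m³ = 1,960,000 L.
(a) Alkalinity to neutralize: (216 − 112) = 104 mg/L as CaCO₃ × 1,960,000 L = 203,800 g as CaCO₃.
(a) Equivalents of H⁺ required: 203,800 ÷ 50 g/eq = 4077 eq = 4077 mol NaHSO₄.
(a) Mass of NaHSO₄: 4077 × 120.1 = 489,600 g.

(b) Rise: 25,400 g / 766,000 L × 1000 = 33.16 mg/L.

(a) 490 kg; (b) 33.2 ppm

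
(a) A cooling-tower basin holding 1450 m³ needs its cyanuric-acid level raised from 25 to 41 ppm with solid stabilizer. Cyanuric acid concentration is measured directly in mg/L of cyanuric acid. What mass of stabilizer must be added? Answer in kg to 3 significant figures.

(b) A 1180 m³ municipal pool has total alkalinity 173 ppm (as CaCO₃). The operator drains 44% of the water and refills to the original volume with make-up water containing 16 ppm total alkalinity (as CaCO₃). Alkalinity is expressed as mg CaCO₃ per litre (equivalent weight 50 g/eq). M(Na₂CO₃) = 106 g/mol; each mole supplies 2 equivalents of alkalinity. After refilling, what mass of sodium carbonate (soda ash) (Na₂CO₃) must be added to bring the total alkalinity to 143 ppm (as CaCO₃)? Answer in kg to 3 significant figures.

(a) Volume: 1450 m³ = 1,450,000 L.
(a) CYA to add: (41 − 25) = 16 mg/L × 1,450,000 L = 23,200 g cyanuric acid.

(b) Volume: 1180 m³ = 1,180,000 L.
(b) After draining 44% and refilling: 173 × 0.56 + 16 × 0.44 = 103.92 ppm.
(b) Deficit to target: 143 − 103.92 = 39.08 mg/L.
(b) As CaCO₃: 39.08 mg/L × 1,180,000 L = 46,110 g; ÷ 50 g/eq ÷ 2 = 461.1 mol Na₂CO₃.
(b) Mass: 461.1 × 106 = 48,880 g.

(a) 23.2 kg; (b) 48.9 kg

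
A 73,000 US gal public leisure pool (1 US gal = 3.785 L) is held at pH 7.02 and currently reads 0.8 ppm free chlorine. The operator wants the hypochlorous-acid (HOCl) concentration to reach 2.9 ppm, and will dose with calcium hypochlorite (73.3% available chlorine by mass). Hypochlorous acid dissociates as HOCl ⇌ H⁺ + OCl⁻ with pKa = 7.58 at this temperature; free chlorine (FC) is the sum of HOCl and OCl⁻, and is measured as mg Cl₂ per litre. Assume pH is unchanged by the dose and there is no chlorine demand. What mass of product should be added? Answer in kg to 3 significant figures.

1.09 kg

Volume: 73,000 US gal × 3.785 L/gal = 276,305 L.
[OCl⁻]/[HOCl] = 10^(pH − pKa) = 10^(7.02 − 7.58) = 0.2754; fraction as HOCl = 1/(1 + 0.2754) = 0.7841.
Free chlorine required for 2.9 ppm HOCl: 2.9 / 0.7841 = 3.699 ppm.
FC to add: 3.699 − 0.8 = 2.899 mg/L as Cl₂.
Cl₂ equivalent: 2.899 mg/L × 276,305 L = 800.9 g.
Product at 73.3% available Cl: 800.9 / 0.733 = 1093 g.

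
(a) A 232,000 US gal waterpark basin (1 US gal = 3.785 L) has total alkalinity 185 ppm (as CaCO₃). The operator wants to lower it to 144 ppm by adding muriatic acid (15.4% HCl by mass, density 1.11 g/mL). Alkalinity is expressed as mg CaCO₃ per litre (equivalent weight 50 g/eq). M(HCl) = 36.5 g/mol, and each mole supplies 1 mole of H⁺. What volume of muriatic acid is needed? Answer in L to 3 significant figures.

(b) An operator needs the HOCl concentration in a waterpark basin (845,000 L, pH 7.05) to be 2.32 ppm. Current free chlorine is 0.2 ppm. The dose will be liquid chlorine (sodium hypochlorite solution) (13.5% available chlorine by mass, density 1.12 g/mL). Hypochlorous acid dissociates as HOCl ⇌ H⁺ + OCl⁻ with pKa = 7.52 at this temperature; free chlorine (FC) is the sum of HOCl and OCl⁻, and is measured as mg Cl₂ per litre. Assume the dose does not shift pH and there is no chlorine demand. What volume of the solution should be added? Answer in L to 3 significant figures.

(a) 154 L; (b) 16.2 L

(a) Volume: 232,000 US gal × 3.785 L/gal = 878,120 L.
(a) Alkalinity to neutralize: (185 − 144) = 41 mg/L as CaCO₃ × 878,120 L = 36,000 g as CaCO₃.
(a) Equivalents of H⁺ required: 36,000 ÷ 50 g/eq = 720.1 eq = 720.1 mol HCl.
(a) Mass of HCl: 720.1 × 36.5 = 26,280 g.
(a) Mass of 15.4% solution: 26,280 / 0.154 = 170,700 g.
(a) Volume: 170,700 g ÷ 1.11 g/mL = 153,800 mL.

(b) [OCl⁻]/[HOCl] = 10^(pH − pKa) = 10^(7.05 − 7.52) = 0.3388; fraction as HOCl = 1/(1 + 0.3388) = 0.7469.
(b) Free chlorine required for 2.32 ppm HOCl: 2.32 / 0.7469 = 3.106 ppm.
(b) FC to add: 3.106 − 0.2 = 2.906 mg/L as Cl₂.
(b) Cl₂ equivalent: 2.906 mg/L × 845,000 L = 2456 g.
(b) Product at 13.5% available Cl: 2456 / 0.135 = 18,190 g.
(b) Volume: 18,190 g ÷ 1.12 g/mL = 16,240 mL.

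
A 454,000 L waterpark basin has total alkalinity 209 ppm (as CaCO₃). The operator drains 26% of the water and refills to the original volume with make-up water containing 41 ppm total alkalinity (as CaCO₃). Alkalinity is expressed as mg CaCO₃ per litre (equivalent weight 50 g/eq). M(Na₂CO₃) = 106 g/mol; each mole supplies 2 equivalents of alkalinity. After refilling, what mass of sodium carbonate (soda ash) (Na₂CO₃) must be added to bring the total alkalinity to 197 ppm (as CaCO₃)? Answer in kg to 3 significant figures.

After draining 26% and refilling: 209 × 0.74 + 41 × 0.26 = 165.32 ppm.
Deficit to target: 197 − 165.32 = 31.68 mg/L.
As CaCO₃: 31.68 mg/L × 454,000 L = 14,380 g; ÷ 50 g/eq ÷ 2 = 143.8 mol Na₂CO₃.
Mass: 143.8 × 106 = 15,250 g.

15.2 kg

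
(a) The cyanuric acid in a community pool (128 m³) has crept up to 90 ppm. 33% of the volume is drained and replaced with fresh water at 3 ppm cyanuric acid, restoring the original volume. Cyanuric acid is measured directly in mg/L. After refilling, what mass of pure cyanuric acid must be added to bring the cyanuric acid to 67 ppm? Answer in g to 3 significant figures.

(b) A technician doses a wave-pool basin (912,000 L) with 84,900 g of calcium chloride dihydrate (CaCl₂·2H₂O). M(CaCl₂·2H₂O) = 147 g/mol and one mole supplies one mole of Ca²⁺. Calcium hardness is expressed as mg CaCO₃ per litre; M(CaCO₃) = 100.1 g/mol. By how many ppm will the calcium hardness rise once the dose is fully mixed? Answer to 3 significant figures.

(a) 731 g; (b) 63.4 ppm

(a) Volume: 128 m³ = 128,000 L.
(a) After draining 33% and refilling: 90 × 0.67 + 3 × 0.33 = 61.29 ppm.
(a) Deficit to target: 67 − 61.29 = 5.71 mg/L.
(a) Mass: 5.71 mg/L × 128,000 L = 730.9 g cyanuric acid.

(b) Moles of Ca²⁺: 84,900 g ÷ 147 g/mol = 577.6 mol.
(b) As CaCO₃: 577.6 mol × 100.1 g/mol = 57,810 g.
(b) Rise: 57,810 g / 912,000 L × 1000 = 63.39 mg/L.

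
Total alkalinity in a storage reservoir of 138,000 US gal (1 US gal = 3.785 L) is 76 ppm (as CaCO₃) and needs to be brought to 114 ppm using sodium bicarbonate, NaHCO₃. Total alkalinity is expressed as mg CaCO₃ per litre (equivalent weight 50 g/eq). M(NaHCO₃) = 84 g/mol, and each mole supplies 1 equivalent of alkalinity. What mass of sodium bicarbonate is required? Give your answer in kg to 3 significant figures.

Volume: 138,000 US gal × 3.785 L/gal = 522,330 L.
Alkalinity to add: (114 − 76) = 38 mg/L as CaCO₃ × 522,330 L = 19,850 g as CaCO₃.
Equivalents: 19,850 g ÷ 50 g/eq = 397 eq.
NaHCO₃ supplies 1 eq per mole → 397 mol.
Mass: 397 mol × 84 g/mol = 33,350 g.

33.3 kg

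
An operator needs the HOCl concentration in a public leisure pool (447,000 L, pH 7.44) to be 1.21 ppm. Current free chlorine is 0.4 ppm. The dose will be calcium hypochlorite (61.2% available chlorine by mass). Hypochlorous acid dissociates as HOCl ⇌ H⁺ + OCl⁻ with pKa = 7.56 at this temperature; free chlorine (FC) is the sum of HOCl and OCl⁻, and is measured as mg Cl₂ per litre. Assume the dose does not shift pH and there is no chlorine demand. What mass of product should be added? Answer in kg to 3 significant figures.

1.26 kg

[OCl⁻]/[HOCl] = 10^(pH − pKa) = 10^(7.44 − 7.56) = 0.7586; fraction as HOCl = 1/(1 + 0.7586) = 0.5686.
Free chlorine required for 1.21 ppm HOCl: 1.21 / 0.5686 = 2.128 ppm.
FC to add: 2.128 − 0.4 = 1.728 mg/L as Cl₂.
Cl₂ equivalent: 1.728 mg/L × 447,000 L = 772.4 g.
Product at 61.2% available Cl: 772.4 / 0.612 = 1262 g.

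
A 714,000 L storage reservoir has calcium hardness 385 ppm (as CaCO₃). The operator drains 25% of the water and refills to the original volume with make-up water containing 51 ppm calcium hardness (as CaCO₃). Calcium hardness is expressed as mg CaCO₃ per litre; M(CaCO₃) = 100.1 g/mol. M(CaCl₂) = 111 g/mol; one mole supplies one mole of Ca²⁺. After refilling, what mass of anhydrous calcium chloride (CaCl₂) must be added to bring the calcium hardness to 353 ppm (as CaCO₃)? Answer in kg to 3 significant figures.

40.8 kg

After draining 25% and refilling: 385 × 0.75 + 51 × 0.25 = 301.5 ppm.
Deficit to target: 353 − 301.5 = 51.5 mg/L.
As CaCO₃: 51.5 mg/L × 714,000 L = 36,770 g; ÷ 100.1 = 367.3 mol Ca²⁺.
Mass: 367.3 × 111 = 40,780 g.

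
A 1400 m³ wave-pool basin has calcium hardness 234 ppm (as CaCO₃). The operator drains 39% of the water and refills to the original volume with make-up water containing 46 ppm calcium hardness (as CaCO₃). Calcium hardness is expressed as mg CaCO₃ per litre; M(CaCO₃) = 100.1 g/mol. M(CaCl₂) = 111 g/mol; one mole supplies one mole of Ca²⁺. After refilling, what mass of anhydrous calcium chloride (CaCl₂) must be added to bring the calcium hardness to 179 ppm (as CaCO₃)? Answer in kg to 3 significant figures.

28.4 kg

Volume: 1400 m³ = 1,400,000 L.
After draining 39% and refilling: 234 × 0.61 + 46 × 0.39 = 160.68 ppm.
Deficit to target: 179 − 160.68 = 18.32 mg/L.
As CaCO₃: 18.32 mg/L × 1,400,000 L = 25,650 g; ÷ 100.1 = 256.2 mol Ca²⁺.
Mass: 256.2 × 111 = 28,440 g.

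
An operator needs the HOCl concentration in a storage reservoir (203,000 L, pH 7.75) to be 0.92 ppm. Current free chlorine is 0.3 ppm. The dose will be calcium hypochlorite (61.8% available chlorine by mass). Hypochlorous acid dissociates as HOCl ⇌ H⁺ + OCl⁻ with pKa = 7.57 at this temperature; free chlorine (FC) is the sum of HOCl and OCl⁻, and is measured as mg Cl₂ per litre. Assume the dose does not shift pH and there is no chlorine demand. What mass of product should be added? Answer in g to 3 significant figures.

661 g

[OCl⁻]/[HOCl] = 10^(pH − pKa) = 10^(7.75 − 7.57) = 1.514; fraction as HOCl = 1/(1 + 1.514) = 0.3978.
Free chlorine required for 0.92 ppm HOCl: 0.92 / 0.3978 = 2.312 ppm.
FC to add: 2.312 − 0.3 = 2.012 mg/L as Cl₂.
Cl₂ equivalent: 2.012 mg/L × 203,000 L = 408.5 g.
Product at 61.8% available Cl: 408.5 / 0.618 = 661.1 g.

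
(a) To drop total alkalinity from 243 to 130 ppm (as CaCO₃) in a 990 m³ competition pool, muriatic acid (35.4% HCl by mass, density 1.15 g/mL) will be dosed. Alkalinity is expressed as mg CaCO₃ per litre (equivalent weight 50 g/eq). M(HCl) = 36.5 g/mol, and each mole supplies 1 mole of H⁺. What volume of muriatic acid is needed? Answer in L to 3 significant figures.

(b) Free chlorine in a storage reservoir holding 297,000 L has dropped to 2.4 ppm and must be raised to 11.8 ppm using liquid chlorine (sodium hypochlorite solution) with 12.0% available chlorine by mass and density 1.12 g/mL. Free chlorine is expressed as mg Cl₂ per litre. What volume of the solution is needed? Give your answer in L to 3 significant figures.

(a) 201 L; (b) 20.8 L

(a) Volume: 990 m³ = 990,000 L.
(a) Alkalinity to neutralize: (243 − 130) = 113 mg/L as CaCO₃ × 990,000 L = 111,900 g as CaCO₃.
(a) Equivalents of H⁺ required: 111,900 ÷ 50 g/eq = 2237 eq = 2237 mol HCl.
(a) Mass of HCl: 2237 × 36.5 = 81,670 g.
(a) Mass of 35.4% solution: 81,670 / 0.354 = 230,700 g.
(a) Volume: 230,700 g ÷ 1.15 g/mL = 200,600 mL.

(b) Chlorine deficit: 11.8 − 2.4 = 9.4 ppm = 9.4 mg/L as Cl₂.
(b) Cl₂ equivalent needed: 9.4 mg/L × 297,000 L = 2,792,000 mg = 2792 g.
(b) Product at 12.0% available chlorine: 2792 / 0.12 = 23,270 g.
(b) Volume at density 1.12 g/mL: 23,270 g ÷ 1.12 g/mL = 20,770 mL.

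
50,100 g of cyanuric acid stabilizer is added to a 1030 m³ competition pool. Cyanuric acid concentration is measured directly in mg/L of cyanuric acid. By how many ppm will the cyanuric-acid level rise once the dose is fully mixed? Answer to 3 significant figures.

48.6 ppm

Volume: 1030 m³ = 1,030,000 L.
Rise: 50,100 g / 1,030,000 L × 1000 = 48.64 mg/L.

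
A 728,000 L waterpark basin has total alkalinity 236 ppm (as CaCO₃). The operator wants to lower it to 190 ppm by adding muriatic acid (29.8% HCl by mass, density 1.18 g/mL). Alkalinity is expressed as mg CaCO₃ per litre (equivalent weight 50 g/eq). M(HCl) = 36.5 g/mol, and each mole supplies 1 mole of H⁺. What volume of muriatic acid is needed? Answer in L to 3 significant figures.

Alkalinity to neutralize: (236 − 190) = 46 mg/L as CaCO₃ × 728,000 L = 33,490 g as CaCO₃.
Equivalents of H⁺ required: 33,490 ÷ 50 g/eq = 669.8 eq = 669.8 mol HCl.
Mass of HCl: 669.8 × 36.5 = 24,450 g.
Mass of 29.8% solution: 24,450 / 0.298 = 82,030 g.
Volume: 82,030 g ÷ 1.18 g/mL = 69,520 mL.

69.5 L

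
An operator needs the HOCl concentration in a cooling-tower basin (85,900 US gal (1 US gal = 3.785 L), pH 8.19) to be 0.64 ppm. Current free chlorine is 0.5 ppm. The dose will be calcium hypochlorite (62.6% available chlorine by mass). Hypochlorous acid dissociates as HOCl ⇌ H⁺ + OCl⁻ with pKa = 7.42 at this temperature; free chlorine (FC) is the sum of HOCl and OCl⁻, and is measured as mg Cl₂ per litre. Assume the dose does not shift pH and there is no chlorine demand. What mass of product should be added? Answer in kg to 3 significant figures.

2.03 kg

Volume: 85,900 US gal × 3.785 L/gal = 325,132 L.
[OCl⁻]/[HOCl] = 10^(pH − pKa) = 10^(8.19 − 7.42) = 5.888; fraction as HOCl = 1/(1 + 5.888) = 0.1452.
Free chlorine required for 0.64 ppm HOCl: 0.64 / 0.1452 = 4.409 ppm.
FC to add: 4.409 − 0.5 = 3.909 mg/L as Cl₂.
Cl₂ equivalent: 3.909 mg/L × 325,132 L = 1271 g.
Product at 62.6% available Cl: 1271 / 0.626 = 2030 g.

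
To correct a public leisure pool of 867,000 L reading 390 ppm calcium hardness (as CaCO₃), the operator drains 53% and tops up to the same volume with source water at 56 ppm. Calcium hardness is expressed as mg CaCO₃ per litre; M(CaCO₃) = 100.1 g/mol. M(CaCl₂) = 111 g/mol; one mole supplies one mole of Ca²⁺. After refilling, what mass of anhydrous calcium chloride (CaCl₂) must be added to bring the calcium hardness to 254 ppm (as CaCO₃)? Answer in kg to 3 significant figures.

39.4 kg

After draining 53% and refilling: 390 × 0.47 + 56 × 0.53 = 212.98 ppm.
Deficit to target: 254 − 212.98 = 41.02 mg/L.
As CaCO₃: 41.02 mg/L × 867,000 L = 35,560 g; ÷ 100.1 = 355.3 mol Ca²⁺.
Mass: 355.3 × 111 = 39,440 g.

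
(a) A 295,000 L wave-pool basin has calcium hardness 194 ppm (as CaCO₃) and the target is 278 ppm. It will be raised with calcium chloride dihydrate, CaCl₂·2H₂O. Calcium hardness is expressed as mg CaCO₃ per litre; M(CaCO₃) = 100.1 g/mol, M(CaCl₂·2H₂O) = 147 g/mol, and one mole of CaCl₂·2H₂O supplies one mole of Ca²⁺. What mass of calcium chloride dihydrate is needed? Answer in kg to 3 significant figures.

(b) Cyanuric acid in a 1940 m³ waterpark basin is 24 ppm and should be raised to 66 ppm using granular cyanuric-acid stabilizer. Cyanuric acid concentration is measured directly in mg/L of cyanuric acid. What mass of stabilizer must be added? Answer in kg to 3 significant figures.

(a) 36.4 kg; (b) 81.5 kg

(a) Hardness to add: (278 − 194) = 84 mg/L as CaCO₃ × 295,000 L = 24,780 g as CaCO₃.
(a) Moles of Ca²⁺ (1 mol Ca²⁺ ≡ 1 mol CaCO₃): 24,780 / 100.1 g/mol = 247.6 mol.
(a) Mass of CaCl₂·2H₂O: 247.6 × 147 = 36,390 g.

(b) Volume: 1940 m³ = 1,940,000 L.
(b) CYA to add: (66 − 24) = 42 mg/L × 1,940,000 L = 81,480 g cyanuric acid.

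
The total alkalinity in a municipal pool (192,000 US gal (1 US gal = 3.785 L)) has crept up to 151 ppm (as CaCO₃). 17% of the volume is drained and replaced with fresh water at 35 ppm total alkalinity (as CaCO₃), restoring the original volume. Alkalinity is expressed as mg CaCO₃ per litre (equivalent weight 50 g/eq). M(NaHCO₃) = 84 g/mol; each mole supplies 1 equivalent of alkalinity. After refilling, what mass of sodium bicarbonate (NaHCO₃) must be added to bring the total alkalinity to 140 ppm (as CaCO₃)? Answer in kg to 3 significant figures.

Volume: 192,000 US gal × 3.785 L/gal = 726,720 L.
After draining 17% and refilling: 151 × 0.83 + 35 × 0.17 = 131.28 ppm.
Deficit to target: 140 − 131.28 = 8.72 mg/L.
As CaCO₃: 8.72 mg/L × 726,720 L = 6337 g; ÷ 50 g/eq ÷ 1 = 126.7 mol NaHCO₃.
Mass: 126.7 × 84 = 10,650 g.

10.6 kg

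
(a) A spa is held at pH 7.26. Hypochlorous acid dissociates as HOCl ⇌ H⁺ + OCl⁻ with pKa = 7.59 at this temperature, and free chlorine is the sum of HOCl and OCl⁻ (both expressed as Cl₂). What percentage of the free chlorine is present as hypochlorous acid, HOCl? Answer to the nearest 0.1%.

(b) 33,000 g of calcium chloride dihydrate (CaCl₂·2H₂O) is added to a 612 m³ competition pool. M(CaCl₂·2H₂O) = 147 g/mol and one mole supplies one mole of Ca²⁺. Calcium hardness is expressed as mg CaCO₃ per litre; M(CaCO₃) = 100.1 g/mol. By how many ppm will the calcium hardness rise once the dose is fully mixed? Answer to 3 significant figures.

(a) 68.1%; (b) 36.7 ppm

(a) [OCl⁻]/[HOCl] = 10^(pH − pKa) = 10^(7.26 − 7.59) = 10^-0.33 = 0.4677.
(a) Fraction as HOCl = 1 / (1 + 0.4677) = 0.6813.

(b) Volume: 612 m³ = 612,000 L.
(b) Moles of Ca²⁺: 33,000 g ÷ 147 g/mol = 224.5 mol.
(b) As CaCO₃: 224.5 mol × 100.1 g/mol = 22,470 g.
(b) Rise: 22,470 g / 612,000 L × 1000 = 36.72 mg/L.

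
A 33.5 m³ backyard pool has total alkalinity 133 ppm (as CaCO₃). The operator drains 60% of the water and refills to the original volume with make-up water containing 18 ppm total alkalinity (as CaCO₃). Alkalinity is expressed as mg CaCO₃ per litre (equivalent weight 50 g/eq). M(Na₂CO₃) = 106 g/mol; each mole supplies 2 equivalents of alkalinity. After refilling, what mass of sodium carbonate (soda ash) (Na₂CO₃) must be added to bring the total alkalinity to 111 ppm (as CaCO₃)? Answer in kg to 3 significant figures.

1.67 kg

Volume: 33.5 m³ = 33,500 L.
After draining 60% and refilling: 133 × 0.40 + 18 × 0.60 = 64 ppm.
Deficit to target: 111 − 64 = 47 mg/L.
As CaCO₃: 47 mg/L × 33,500 L = 1574 g; ÷ 50 g/eq ÷ 2 = 15.74 mol Na₂CO₃.
Mass: 15.74 × 106 = 1669 g.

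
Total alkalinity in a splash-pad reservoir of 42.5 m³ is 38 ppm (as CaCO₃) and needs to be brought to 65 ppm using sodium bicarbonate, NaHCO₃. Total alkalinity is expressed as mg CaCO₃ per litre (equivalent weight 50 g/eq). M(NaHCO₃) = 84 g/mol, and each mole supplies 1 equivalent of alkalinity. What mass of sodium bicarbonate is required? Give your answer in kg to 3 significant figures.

Volume: 42.5 m³ = 42,500 L.
Alkalinity to add: (65 − 38) = 27 mg/L as CaCO₃ × 42,500 L = 1148 g as CaCO₃.
Equivalents: 1148 g ÷ 50 g/eq = 22.95 eq.
NaHCO₃ supplies 1 eq per mole → 22.95 mol.
Mass: 22.95 mol × 84 g/mol = 1928 g.

1.93 kg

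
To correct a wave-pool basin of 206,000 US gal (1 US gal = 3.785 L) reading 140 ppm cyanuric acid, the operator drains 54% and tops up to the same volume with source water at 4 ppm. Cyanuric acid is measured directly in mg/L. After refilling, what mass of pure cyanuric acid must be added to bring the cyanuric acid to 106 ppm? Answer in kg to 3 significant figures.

30.8 kg

Volume: 206,000 US gal × 3.785 L/gal = 779,710 L.
After draining 54% and refilling: 140 × 0.46 + 4 × 0.54 = 66.56 ppm.
Deficit to target: 106 − 66.56 = 39.44 mg/L.
Mass: 39.44 mg/L × 779,710 L = 30,750 g cyanuric acid.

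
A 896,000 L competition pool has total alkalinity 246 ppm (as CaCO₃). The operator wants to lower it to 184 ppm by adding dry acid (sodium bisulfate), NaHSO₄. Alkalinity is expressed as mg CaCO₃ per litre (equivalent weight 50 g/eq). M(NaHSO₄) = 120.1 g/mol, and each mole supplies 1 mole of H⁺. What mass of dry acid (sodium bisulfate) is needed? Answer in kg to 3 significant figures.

133 kg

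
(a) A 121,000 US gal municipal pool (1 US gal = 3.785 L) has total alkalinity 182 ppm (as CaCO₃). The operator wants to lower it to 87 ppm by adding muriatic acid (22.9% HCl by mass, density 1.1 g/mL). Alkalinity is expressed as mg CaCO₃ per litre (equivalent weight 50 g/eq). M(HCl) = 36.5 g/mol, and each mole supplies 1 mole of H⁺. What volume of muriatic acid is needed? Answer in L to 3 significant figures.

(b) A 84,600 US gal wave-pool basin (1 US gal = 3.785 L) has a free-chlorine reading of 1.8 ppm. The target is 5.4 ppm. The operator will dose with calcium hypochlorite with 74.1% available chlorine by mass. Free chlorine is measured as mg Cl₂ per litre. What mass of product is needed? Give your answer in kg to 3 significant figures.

(a) 126 L; (b) 1.56 kg

(a) Volume: 121,000 US gal × 3.785 L/gal = 457,985 L.
(a) Alkalinity to neutralize: (182 − 87) = 95 mg/L as CaCO₃ × 457,985 L = 43,510 g as CaCO₃.
(a) Equivalents of H⁺ required: 43,510 ÷ 50 g/eq = 870.2 eq = 870.2 mol HCl.
(a) Mass of HCl: 870.2 × 36.5 = 31,760 g.
(a) Mass of 22.9% solution: 31,760 / 0.229 = 138,700 g.
(a) Volume: 138,700 g ÷ 1.1 g/mL = 126,100 mL.

(b) Volume: 84,600 US gal × 3.785 L/gal = 320,211 L.
(b) Chlorine deficit: 5.4 − 1.8 = 3.6 ppm = 3.6 mg/L as Cl₂.
(b) Cl₂ equivalent needed: 3.6 mg/L × 320,211 L = 1,153,000 mg = 1153 g.
(b) Product at 74.1% available chlorine: 1153 / 0.741 = 1556 g.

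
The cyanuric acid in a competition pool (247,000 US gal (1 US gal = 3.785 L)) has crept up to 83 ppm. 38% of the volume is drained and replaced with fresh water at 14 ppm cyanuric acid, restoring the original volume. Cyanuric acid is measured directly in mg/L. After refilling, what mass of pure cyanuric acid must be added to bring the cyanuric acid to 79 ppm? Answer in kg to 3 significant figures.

20.8 kg

Volume: 247,000 US gal × 3.785 L/gal = 934,895 L.
After draining 38% and refilling: 83 × 0.62 + 14 × 0.38 = 56.78 ppm.
Deficit to target: 79 − 56.78 = 22.22 mg/L.
Mass: 22.22 mg/L × 934,895 L = 20,770 g cyanuric acid.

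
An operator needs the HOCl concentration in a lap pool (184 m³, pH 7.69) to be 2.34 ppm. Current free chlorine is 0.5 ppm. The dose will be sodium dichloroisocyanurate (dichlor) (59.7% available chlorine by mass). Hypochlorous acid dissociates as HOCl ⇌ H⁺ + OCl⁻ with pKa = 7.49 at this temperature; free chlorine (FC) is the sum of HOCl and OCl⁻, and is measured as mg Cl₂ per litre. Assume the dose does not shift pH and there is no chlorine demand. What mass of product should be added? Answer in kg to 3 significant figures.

Volume: 184 m³ = 184,000 L.
[OCl⁻]/[HOCl] = 10^(pH − pKa) = 10^(7.69 − 7.49) = 1.585; fraction as HOCl = 1/(1 + 1.585) = 0.3869.
Free chlorine required for 2.34 ppm HOCl: 2.34 / 0.3869 = 6.049 ppm.
FC to add: 6.049 − 0.5 = 5.549 mg/L as Cl₂.
Cl₂ equivalent: 5.549 mg/L × 184,000 L = 1021 g.
Product at 59.7% available Cl: 1021 / 0.597 = 1710 g.

1.71 kg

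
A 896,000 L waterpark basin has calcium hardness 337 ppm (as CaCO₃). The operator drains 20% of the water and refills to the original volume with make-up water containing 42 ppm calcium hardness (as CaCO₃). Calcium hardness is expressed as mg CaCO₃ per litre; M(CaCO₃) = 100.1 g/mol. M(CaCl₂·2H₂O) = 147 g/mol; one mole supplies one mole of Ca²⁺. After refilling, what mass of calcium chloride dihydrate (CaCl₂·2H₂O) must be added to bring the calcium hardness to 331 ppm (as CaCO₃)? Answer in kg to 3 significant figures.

After draining 20% and refilling: 337 × 0.80 + 42 × 0.20 = 278 ppm.
Deficit to target: 331 − 278 = 53 mg/L.
As CaCO₃: 53 mg/L × 896,000 L = 47,490 g; ÷ 100.1 = 474.4 mol Ca²⁺.
Mass: 474.4 × 147 = 69,740 g.

69.7 kg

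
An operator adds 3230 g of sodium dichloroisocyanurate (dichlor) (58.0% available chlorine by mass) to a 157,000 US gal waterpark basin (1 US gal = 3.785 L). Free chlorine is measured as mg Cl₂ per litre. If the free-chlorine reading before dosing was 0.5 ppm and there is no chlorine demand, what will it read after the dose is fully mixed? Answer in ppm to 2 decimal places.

Volume: 157,000 US gal × 3.785 L/gal = 594,245 L.
Available chlorine delivered: 3230 g × 0.58 = 1873 g as Cl₂.
Concentration rise: 1873 g / 594,245 L = 3.153 mg/L = 3.15 ppm.
Final FC: 0.5 + 3.15 = 3.65 ppm.

3.65 ppm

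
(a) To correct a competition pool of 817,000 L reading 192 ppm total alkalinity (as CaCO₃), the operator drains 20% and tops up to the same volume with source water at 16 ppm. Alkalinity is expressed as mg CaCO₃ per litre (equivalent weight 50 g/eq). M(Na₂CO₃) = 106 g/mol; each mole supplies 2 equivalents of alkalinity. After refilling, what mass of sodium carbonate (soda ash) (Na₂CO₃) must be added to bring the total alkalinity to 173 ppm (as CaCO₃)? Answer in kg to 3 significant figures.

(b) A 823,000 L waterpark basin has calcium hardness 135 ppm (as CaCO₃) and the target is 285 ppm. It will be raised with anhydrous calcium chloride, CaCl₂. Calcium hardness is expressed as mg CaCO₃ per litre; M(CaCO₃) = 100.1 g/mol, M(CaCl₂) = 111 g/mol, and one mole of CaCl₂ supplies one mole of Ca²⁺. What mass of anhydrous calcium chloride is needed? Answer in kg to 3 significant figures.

(a) 14.0 kg; (b) 137 kg

(a) After draining 20% and refilling: 192 × 0.80 + 16 × 0.20 = 156.8 ppm.
(a) Deficit to target: 173 − 156.8 = 16.2 mg/L.
(a) As CaCO₃: 16.2 mg/L × 817,000 L = 13,240 g; ÷ 50 g/eq ÷ 2 = 132.4 mol Na₂CO₃.
(a) Mass: 132.4 × 106 = 14,030 g.

(b) Hardness to add: (285 − 135) = 150 mg/L as CaCO₃ × 823,000 L = 123,400 g as CaCO₃.
(b) Moles of Ca²⁺ (1 mol Ca²⁺ ≡ 1 mol CaCO₃): 123,400 / 100.1 g/mol = 1233 mol.
(b) Mass of CaCl₂: 1233 × 111 = 136,900 g.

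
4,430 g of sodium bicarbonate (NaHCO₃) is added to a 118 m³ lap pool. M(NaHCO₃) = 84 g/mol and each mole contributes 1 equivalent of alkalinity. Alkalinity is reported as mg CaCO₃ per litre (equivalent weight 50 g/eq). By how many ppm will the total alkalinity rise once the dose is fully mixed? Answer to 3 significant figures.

Volume: 118 m³ = 118,000 L.
Moles of NaHCO₃: 4,430 g ÷ 84 g/mol = 52.74 mol → 52.74 eq of alkalinity.
As CaCO₃: 52.74 eq × 50 g/eq = 2637 g.
Rise: 2637 g / 118,000 L × 1000 = 22.35 mg/L.

22.3 ppm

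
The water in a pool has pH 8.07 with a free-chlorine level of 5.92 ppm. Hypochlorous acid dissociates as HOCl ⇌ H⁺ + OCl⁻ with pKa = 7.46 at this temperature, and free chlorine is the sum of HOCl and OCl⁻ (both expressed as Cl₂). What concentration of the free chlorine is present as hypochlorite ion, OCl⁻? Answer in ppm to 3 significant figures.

4.75 ppm

[OCl⁻]/[HOCl] = 10^(pH − pKa) = 10^(8.07 − 7.46) = 10^0.61 = 4.074.
Fraction as HOCl = 1 / (1 + 4.074) = 0.1971.
OCl⁻ = (1 − 0.1971) × 5.92 ppm = 4.753 ppm.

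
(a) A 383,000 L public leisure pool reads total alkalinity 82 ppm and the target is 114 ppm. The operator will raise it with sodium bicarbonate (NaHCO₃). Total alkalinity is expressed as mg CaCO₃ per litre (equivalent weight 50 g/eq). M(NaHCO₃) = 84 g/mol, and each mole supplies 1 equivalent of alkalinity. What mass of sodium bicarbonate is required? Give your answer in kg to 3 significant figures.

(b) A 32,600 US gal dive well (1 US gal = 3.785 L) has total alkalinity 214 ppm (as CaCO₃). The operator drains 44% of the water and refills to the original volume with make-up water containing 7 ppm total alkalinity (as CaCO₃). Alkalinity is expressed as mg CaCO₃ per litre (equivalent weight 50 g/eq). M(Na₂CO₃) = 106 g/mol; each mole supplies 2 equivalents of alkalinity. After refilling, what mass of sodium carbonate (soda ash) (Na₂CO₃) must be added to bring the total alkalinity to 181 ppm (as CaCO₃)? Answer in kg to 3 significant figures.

(a) Alkalinity to add: (114 − 82) = 32 mg/L as CaCO₃ × 383,000 L = 12,260 g as CaCO₃.
(a) Equivalents: 12,260 g ÷ 50 g/eq = 245.1 eq.
(a) NaHCO₃ supplies 1 eq per mole → 245.1 mol.
(a) Mass: 245.1 mol × 84 g/mol = 20,590 g.

(b) Volume: 32,600 US gal × 3.785 L/gal = 123,391 L.
(b) After draining 44% and refilling: 214 × 0.56 + 7 × 0.44 = 122.92 ppm.
(b) Deficit to target: 181 − 122.92 = 58.08 mg/L.
(b) As CaCO₃: 58.08 mg/L × 123,391 L = 7167 g; ÷ 50 g/eq ÷ 2 = 71.67 mol Na₂CO₃.
(b) Mass: 71.67 × 106 = 7597 g.

(a) 20.6 kg; (b) 7.60 kg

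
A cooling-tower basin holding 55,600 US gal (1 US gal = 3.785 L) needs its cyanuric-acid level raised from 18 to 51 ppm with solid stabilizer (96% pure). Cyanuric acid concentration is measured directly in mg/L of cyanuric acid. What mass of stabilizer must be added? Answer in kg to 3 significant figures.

7.23 kg

Volume: 55,600 US gal × 3.785 L/gal = 210,446 L.
CYA to add: (51 − 18) = 33 mg/L × 210,446 L = 6945 g cyanuric acid.
At 96% purity: 6945 / 0.96 = 7234 g product.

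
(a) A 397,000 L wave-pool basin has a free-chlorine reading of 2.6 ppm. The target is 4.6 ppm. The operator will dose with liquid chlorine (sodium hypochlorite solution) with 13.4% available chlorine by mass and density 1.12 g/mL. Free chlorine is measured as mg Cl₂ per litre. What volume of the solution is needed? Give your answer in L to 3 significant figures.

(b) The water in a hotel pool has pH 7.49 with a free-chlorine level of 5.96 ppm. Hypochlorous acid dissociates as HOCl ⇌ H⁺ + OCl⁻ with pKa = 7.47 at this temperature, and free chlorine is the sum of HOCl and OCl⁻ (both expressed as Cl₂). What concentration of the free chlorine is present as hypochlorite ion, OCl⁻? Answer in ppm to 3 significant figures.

(a) 5.29 L; (b) 3.05 ppm

(a) Chlorine deficit: 4.6 − 2.6 = 2 ppm = 2 mg/L as Cl₂.
(a) Cl₂ equivalent needed: 2 mg/L × 397,000 L = 794,000 mg = 794 g.
(a) Product at 13.4% available chlorine: 794 / 0.134 = 5925 g.
(a) Volume at density 1.12 g/mL: 5925 g ÷ 1.12 g/mL = 5291 mL.

(b) [OCl⁻]/[HOCl] = 10^(pH − pKa) = 10^(7.49 − 7.47) = 10^0.02 = 1.047.
(b) Fraction as HOCl = 1 / (1 + 1.047) = 0.4885.
(b) OCl⁻ = (1 − 0.4885) × 5.96 ppm = 3.049 ppm.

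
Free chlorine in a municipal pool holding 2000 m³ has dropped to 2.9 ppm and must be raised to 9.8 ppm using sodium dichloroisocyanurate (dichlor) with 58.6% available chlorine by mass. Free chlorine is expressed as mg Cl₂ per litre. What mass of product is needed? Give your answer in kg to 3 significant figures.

23.5 kg

Volume: 2000 m³ = 2,000,000 L.
Chlorine deficit: 9.8 − 2.9 = 6.9 ppm = 6.9 mg/L as Cl₂.
Cl₂ equivalent needed: 6.9 mg/L × 2,000,000 L = 13,800,000 mg = 13,800 g.
Product at 58.6% available chlorine: 13,800 / 0.586 = 23,550 g.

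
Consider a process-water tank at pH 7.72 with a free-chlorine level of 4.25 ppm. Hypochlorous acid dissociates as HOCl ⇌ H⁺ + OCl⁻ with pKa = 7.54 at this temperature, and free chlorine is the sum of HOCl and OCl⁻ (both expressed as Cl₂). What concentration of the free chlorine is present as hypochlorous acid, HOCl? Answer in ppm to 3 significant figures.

[OCl⁻]/[HOCl] = 10^(pH − pKa) = 10^(7.72 − 7.54) = 10^0.18 = 1.514.
Fraction as HOCl = 1 / (1 + 1.514) = 0.3978.
HOCl = 0.3978 × 4.25 ppm = 1.691 ppm.

1.69 ppm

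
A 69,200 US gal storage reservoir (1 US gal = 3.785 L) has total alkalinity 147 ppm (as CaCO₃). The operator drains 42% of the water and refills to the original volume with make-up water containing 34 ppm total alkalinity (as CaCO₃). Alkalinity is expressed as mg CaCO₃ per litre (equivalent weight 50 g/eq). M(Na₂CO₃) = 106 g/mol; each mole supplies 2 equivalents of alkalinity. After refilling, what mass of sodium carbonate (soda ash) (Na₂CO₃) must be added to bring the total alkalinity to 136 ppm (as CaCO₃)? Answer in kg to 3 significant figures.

10.1 kg

Volume: 69,200 US gal × 3.785 L/gal = 261,922 L.
After draining 42% and refilling: 147 × 0.58 + 34 × 0.42 = 99.54 ppm.
Deficit to target: 136 − 99.54 = 36.46 mg/L.
As CaCO₃: 36.46 mg/L × 261,922 L = 9550 g; ÷ 50 g/eq ÷ 2 = 95.5 mol Na₂CO₃.
Mass: 95.5 × 106 = 10,120 g.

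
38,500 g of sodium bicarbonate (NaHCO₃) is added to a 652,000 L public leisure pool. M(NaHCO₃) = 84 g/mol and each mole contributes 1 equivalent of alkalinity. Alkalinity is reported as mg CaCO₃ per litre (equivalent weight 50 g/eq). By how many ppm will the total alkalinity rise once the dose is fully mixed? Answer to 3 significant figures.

Moles of NaHCO₃: 38,500 g ÷ 84 g/mol = 458.3 mol → 458.3 eq of alkalinity.
As CaCO₃: 458.3 eq × 50 g/eq = 22,920 g.
Rise: 22,920 g / 652,000 L × 1000 = 35.15 mg/L.

35.1 ppm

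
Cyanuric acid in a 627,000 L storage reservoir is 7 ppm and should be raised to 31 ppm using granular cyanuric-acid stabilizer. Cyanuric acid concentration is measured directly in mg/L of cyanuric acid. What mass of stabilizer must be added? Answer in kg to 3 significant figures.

15.0 kg

CYA to add: (31 − 7) = 24 mg/L × 627,000 L = 15,050 g cyanuric acid.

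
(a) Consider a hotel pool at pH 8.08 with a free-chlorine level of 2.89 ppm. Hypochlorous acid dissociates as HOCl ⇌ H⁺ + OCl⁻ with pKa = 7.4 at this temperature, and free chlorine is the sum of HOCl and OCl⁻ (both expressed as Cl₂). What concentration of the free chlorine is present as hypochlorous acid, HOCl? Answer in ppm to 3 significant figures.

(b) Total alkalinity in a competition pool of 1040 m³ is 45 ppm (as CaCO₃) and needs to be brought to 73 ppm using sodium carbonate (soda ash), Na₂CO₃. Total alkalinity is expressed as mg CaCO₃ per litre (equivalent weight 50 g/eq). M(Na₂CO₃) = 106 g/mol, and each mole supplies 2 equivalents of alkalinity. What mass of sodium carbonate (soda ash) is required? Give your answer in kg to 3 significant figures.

(a) [OCl⁻]/[HOCl] = 10^(pH − pKa) = 10^(8.08 − 7.4) = 10^0.68 = 4.786.
(a) Fraction as HOCl = 1 / (1 + 4.786) = 0.1728.
(a) HOCl = 0.1728 × 2.89 ppm = 0.4995 ppm.

(b) Volume: 1040 m³ = 1,040,000 L.
(b) Alkalinity to add: (73 − 45) = 28 mg/L as CaCO₃ × 1,040,000 L = 29,120 g as CaCO₃.
(b) Equivalents: 29,120 g ÷ 50 g/eq = 582.4 eq.
(b) Each mole of Na₂CO₃ supplies 2 eq, so 582.4 / 2 = 291.2 mol.
(b) Mass: 291.2 mol × 106 g/mol = 30,870 g.

(a) 0.499 ppm; (b) 30.9 kg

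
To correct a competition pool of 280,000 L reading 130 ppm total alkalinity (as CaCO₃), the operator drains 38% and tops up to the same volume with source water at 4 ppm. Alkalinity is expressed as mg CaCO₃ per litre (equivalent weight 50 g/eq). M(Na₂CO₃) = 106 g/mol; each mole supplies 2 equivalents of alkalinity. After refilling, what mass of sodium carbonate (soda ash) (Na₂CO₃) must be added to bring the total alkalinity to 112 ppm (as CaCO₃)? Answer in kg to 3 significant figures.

8.87 kg

After draining 38% and refilling: 130 × 0.62 + 4 × 0.38 = 82.12 ppm.
Deficit to target: 112 − 82.12 = 29.88 mg/L.
As CaCO₃: 29.88 mg/L × 280,000 L = 8366 g; ÷ 50 g/eq ÷ 2 = 83.66 mol Na₂CO₃.
Mass: 83.66 × 106 = 8868 g.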